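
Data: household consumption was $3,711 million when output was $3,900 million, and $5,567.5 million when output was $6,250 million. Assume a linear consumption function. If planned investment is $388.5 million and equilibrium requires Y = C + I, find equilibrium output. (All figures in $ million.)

MPC = (5567.5 − 3711)/(6250 − 3900) = 1856.5/2350 = 0.79
a = 3711 − 0.79(3900) = 630
Equilibrium: Y = 630 + 0.79Y + 388.5
0.21Y = 1018.5, so Y = 1018.5/0.21 = 4850

Y = 4850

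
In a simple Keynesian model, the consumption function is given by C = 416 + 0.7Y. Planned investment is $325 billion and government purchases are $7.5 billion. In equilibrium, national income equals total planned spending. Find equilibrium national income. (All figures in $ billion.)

Y = 2495

Y = C + I + G = 416 + 0.7Y + 325 + 7.5
Y − 0.7Y = 748.5
0.3Y = 748.5, so Y = 748.5/0.3 = 2495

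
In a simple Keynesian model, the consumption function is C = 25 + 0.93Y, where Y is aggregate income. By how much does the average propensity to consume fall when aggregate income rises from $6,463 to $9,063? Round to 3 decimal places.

ΔAPC = 0.001

At Y = 6463: C = 25 + 0.93(6463) = 6035.59, APC = 6035.59/6463 = 0.9339
At Y = 9063: C = 8453.59, APC = 8453.59/9063 = 0.9328
Fall in APC = 0.9339 − 0.9328 = 0.0011 ≈ 0.001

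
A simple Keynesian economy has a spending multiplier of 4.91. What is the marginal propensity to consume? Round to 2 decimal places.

MPC = 0.80

k = 1/(1 − MPC), so 1 − MPC = 1/k = 1/4.91 = 0.2037
MPC = 1 − 0.2037 = 0.80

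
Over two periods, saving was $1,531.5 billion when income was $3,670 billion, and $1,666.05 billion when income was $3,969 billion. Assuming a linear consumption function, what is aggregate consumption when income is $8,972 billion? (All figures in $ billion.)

C = 5054.6

MPS = ΔS/ΔY = (1666.05 − 1531.5)/(3969 − 3670) = 134.55/299 = 0.45
MPC = 1 − MPS = 0.55
Autonomous saving = 1531.5 − 0.45(3670) = -120, so a = 120
C = 120 + 0.55(8972) = 120 + 4934.6 = 5054.6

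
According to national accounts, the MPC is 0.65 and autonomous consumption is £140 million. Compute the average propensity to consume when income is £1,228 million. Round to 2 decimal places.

C = 140 + 0.65(1228) = 938.2
APC = C/Y = 938.2/1228 = 0.76

APC = 0.76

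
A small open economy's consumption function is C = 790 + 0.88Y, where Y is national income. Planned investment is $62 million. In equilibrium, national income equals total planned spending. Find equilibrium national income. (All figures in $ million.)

Y = 7100

Y = C + I = 790 + 0.88Y + 62
Y − 0.88Y = 852
0.12Y = 852, so Y = 852/0.12 = 7100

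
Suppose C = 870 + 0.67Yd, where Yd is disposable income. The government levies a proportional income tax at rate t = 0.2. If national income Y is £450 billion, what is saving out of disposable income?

S = -751.2

Yd = (1 − 0.2)(450) = 0.8(450) = 360
C = 870 + 0.67(360) = 870 + 241.2 = 1111.2
S = Yd − C = 360 − 1111.2 = -751.2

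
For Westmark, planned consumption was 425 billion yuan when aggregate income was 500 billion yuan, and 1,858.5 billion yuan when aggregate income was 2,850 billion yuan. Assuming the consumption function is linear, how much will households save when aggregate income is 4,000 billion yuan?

S = 1440

MPC = (1858.5 − 425)/(2850 − 500) = 1433.5/2350 = 0.61
a = 425 − 0.61(500) = 425 − 305 = 120
C = 120 + 0.61(4000) = 2560
S = 4000 − 2560 = 1440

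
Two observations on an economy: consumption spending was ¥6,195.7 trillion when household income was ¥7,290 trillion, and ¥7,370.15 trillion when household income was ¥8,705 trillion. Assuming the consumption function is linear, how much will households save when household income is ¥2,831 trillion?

S = 336.27

MPC = (7370.15 − 6195.7)/(8705 − 7290) = 1174.45/1415 = 0.83
a = 6195.7 − 0.83(7290) = 6195.7 − 6050.7 = 145
C = 145 + 0.83(2831) = 2494.73
S = 2831 − 2494.73 = 336.27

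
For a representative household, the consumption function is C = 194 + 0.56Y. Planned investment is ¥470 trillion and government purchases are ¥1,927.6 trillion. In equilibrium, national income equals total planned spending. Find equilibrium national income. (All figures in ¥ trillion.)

Y = 5890

Y = C + I + G = 194 + 0.56Y + 470 + 1927.6
Y − 0.56Y = 2591.6
0.44Y = 2591.6, so Y = 2591.6/0.44 = 5890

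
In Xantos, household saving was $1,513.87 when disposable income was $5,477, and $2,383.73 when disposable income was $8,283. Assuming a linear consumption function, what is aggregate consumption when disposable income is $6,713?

MPS = ΔS/ΔY = (2383.73 − 1513.87)/(8283 − 5477) = 869.86/2806 = 0.31
MPC = 1 − MPS = 0.69
Autonomous saving = 1513.87 − 0.31(5477) = -184, so a = 184
C = 184 + 0.69(6713) = 184 + 4631.97 = 4815.97

C = 4815.97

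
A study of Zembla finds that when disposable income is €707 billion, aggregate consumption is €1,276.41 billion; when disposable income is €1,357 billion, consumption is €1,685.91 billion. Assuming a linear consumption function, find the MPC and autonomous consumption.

MPC = 0.63; a = 831

MPC = ΔC/ΔY = (1685.91 − 1276.41)/(1357 − 707) = 409.5/650 = 0.63
a = C − MPC·Y = 1276.41 − 0.63(707) = 1276.41 − 445.41 = 831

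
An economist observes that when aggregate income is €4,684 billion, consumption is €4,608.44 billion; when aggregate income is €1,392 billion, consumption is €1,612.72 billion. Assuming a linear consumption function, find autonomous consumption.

MPC = ΔC/ΔY = (4608.44 − 1612.72)/(4684 − 1392) = 2995.72/3292 = 0.91
a = C − MPC·Y = 1612.72 − 0.91(1392) = 1612.72 − 1266.72 = 346

a = 346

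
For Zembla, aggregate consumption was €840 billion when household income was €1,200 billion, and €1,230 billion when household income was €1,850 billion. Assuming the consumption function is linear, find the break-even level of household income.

Y = 300

MPC = (1230 − 840)/(1850 − 1200) = 390/650 = 0.6
a = 840 − 0.6(1200) = 840 − 720 = 120
Break-even: Y = a/(1−MPC) = 120/0.4 = 300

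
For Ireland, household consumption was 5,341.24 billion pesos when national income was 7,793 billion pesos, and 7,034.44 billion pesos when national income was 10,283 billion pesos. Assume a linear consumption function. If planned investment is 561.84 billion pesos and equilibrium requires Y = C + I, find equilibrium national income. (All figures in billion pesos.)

Y = 1887

MPC = (7034.44 − 5341.24)/(10283 − 7793) = 1693.2/2490 = 0.68
a = 5341.24 − 0.68(7793) = 42
Equilibrium: Y = 42 + 0.68Y + 561.84
0.32Y = 603.84, so Y = 603.84/0.32 = 1887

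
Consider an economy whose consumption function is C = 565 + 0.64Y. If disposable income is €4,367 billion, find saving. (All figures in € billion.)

C = 565 + 0.64(4367) = 565 + 2794.88 = 3359.88
S = Y − C = 4367 − 3359.88 = 1007.12

S = 1007.12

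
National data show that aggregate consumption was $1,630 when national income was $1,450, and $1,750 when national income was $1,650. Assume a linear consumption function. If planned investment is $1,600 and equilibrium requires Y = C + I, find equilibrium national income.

Y = 5900

MPC = (1750 − 1630)/(1650 − 1450) = 120/200 = 0.6
a = 1630 − 0.6(1450) = 760
Equilibrium: Y = 760 + 0.6Y + 1600
0.4Y = 2360, so Y = 2360/0.4 = 5900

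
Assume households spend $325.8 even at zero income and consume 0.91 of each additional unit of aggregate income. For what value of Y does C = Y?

Y = 3620

At break-even, C = Y: 325.8 + 0.91Y = Y
0.09Y = 325.8, so Y = 325.8/0.09 = 3620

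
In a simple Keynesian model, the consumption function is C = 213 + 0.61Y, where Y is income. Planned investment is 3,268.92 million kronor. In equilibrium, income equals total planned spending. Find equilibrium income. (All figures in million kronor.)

Y = 8928

Y = C + I = 213 + 0.61Y + 3268.92
Y − 0.61Y = 3481.92
0.39Y = 3481.92, so Y = 3481.92/0.39 = 8928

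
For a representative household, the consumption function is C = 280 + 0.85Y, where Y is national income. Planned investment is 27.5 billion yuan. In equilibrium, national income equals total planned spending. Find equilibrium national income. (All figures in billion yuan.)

Y = 2050

Y = C + I = 280 + 0.85Y + 27.5
Y − 0.85Y = 307.5
0.15Y = 307.5, so Y = 307.5/0.15 = 2050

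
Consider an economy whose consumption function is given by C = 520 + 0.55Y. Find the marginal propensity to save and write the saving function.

MPS = 1 − MPC = 1 − 0.55 = 0.45
S = Y − C = -520 + 0.45Y

MPS = 0.45; S = -520 + 0.45Y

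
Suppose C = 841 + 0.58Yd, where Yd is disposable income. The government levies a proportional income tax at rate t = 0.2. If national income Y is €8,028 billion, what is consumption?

C = 4565.992

Yd = (1 − 0.2)(8028) = 0.8(8028) = 6422.4
C = 841 + 0.58(6422.4) = 841 + 3724.992 = 4565.992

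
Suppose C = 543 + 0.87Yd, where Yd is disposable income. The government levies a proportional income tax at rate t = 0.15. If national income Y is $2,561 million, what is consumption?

C = 2436.8595

Yd = (1 − 0.15)(2561) = 0.85(2561) = 2176.85
C = 543 + 0.87(2176.85) = 543 + 1893.8595 = 2436.8595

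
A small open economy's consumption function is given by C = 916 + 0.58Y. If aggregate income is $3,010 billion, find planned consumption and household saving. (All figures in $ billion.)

C = 916 + 0.58(3010) = 916 + 1745.8 = 2661.8
S = Y − C = 3010 − 2661.8 = 348.2

C = 2661.8; S = 348.2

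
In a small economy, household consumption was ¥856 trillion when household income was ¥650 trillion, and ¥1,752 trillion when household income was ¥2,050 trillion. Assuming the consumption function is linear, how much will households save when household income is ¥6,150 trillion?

S = 1774

MPC = (1752 − 856)/(2050 − 650) = 896/1400 = 0.64
a = 856 − 0.64(650) = 856 − 416 = 440
C = 440 + 0.64(6150) = 4376
S = 6150 − 4376 = 1774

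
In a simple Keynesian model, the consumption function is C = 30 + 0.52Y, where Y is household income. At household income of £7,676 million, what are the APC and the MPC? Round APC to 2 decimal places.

APC = 0.52; MPC = 0.52

MPC = 0.52 (the slope of the consumption function)
C = 30 + 0.52(7676) = 4021.52, so APC = 4021.52/7676 = 0.52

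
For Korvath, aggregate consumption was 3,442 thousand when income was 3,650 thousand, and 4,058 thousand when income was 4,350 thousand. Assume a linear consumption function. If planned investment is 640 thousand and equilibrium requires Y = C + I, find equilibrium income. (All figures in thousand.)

Y = 7250

MPC = (4058 − 3442)/(4350 − 3650) = 616/700 = 0.88
a = 3442 − 0.88(3650) = 230
Equilibrium: Y = 230 + 0.88Y + 640
0.12Y = 870, so Y = 870/0.12 = 7250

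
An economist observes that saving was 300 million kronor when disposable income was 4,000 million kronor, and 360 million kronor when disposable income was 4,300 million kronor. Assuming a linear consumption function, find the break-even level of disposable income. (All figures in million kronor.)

MPS = ΔS/ΔY = (360 − 300)/(4300 − 4000) = 60/300 = 0.2
MPC = 1 − MPS = 0.8
From S(4000) = 300: −a + 0.2(4000) = 300, so a = 800 − 300 = 500
Break-even (S = 0): Y = a/MPS = 500/0.2 = 2500

Y = 2500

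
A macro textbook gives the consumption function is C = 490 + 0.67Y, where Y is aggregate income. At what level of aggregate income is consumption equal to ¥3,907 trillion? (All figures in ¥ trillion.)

Y = 5100

490 + 0.67Y = 3907
0.67Y = 3417, so Y = 3417/0.67 = 5100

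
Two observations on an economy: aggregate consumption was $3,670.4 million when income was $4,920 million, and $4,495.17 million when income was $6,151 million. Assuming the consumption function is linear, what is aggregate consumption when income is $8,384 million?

C = 5991.28

MPC = (4495.17 − 3670.4)/(6151 − 4920) = 824.77/1231 = 0.67
a = 3670.4 − 0.67(4920) = 3670.4 − 3296.4 = 374
C = 374 + 0.67(8384) = 374 + 5617.28 = 5991.28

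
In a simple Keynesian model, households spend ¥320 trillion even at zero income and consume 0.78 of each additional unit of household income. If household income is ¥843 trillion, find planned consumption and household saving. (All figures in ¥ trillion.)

C = 320 + 0.78(843) = 320 + 657.54 = 977.54
S = Y − C = 843 − 977.54 = -134.54

C = 977.54; S = -134.54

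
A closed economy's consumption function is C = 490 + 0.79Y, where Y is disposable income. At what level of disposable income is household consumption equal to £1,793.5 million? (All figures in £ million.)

Y = 1650

490 + 0.79Y = 1793.5
0.79Y = 1303.5, so Y = 1303.5/0.79 = 1650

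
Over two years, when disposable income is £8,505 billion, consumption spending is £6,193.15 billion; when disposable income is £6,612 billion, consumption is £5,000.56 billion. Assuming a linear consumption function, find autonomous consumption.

a = 835

MPC = ΔC/ΔY = (6193.15 − 5000.56)/(8505 − 6612) = 1192.59/1893 = 0.63
a = C − MPC·Y = 5000.56 − 0.63(6612) = 5000.56 − 4165.56 = 835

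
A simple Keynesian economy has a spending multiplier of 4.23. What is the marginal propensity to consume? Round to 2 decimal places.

MPC = 0.76

k = 1/(1 − MPC), so 1 − MPC = 1/k = 1/4.23 = 0.2364
MPC = 1 − 0.2364 = 0.76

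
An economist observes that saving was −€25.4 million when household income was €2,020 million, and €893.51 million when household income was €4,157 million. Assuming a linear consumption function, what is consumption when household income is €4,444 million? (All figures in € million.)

C = 3427.08

MPS = ΔS/ΔY = (893.51 − (-25.4))/(4157 − 2020) = 918.91/2137 = 0.43
MPC = 1 − MPS = 0.57
Autonomous saving = -25.4 − 0.43(2020) = -894, so a = 894
C = 894 + 0.57(4444) = 894 + 2533.08 = 3427.08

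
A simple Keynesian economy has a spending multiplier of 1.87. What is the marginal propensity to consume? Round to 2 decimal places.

MPC = 0.47

k = 1/(1 − MPC), so 1 − MPC = 1/k = 1/1.87 = 0.5348
MPC = 1 − 0.5348 = 0.47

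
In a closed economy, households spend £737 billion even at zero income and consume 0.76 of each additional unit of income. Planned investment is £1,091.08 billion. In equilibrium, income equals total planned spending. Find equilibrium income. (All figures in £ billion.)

Y = C + I = 737 + 0.76Y + 1091.08
Y − 0.76Y = 1828.08
0.24Y = 1828.08, so Y = 1828.08/0.24 = 7617

Y = 7617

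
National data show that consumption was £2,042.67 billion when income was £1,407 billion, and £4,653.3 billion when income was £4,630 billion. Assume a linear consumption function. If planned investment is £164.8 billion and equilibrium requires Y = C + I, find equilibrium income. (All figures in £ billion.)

MPC = (4653.3 − 2042.67)/(4630 − 1407) = 2610.63/3223 = 0.81
a = 2042.67 − 0.81(1407) = 903
Equilibrium: Y = 903 + 0.81Y + 164.8
0.19Y = 1067.8, so Y = 1067.8/0.19 = 5620

Y = 5620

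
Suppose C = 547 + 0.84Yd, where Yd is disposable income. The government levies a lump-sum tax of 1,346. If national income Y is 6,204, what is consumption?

Yd = Y − T = 6204 − 1346 = 4858
C = 547 + 0.84(4858) = 547 + 4080.72 = 4627.72

C = 4627.72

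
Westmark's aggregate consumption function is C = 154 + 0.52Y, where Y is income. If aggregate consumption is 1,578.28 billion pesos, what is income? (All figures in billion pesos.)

Y = 2739

154 + 0.52Y = 1578.28
0.52Y = 1424.28, so Y = 1424.28/0.52 = 2739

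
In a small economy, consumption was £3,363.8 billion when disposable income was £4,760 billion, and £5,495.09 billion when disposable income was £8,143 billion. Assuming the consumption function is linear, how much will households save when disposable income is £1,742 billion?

S = 279.54

MPC = (5495.09 − 3363.8)/(8143 − 4760) = 2131.29/3383 = 0.63
a = 3363.8 − 0.63(4760) = 3363.8 − 2998.8 = 365
C = 365 + 0.63(1742) = 1462.46
S = 1742 − 1462.46 = 279.54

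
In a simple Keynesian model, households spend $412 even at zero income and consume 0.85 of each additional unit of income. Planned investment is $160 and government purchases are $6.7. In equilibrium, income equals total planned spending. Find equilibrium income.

Y = C + I + G = 412 + 0.85Y + 160 + 6.7
Y − 0.85Y = 578.7
0.15Y = 578.7, so Y = 578.7/0.15 = 3858

Y = 3858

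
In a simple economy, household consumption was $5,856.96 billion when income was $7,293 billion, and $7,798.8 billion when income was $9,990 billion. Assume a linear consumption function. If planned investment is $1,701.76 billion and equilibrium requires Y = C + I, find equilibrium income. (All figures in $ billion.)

Y = 8242

MPC = (7798.8 − 5856.96)/(9990 − 7293) = 1941.84/2697 = 0.72
a = 5856.96 − 0.72(7293) = 606
Equilibrium: Y = 606 + 0.72Y + 1701.76
0.28Y = 2307.76, so Y = 2307.76/0.28 = 8242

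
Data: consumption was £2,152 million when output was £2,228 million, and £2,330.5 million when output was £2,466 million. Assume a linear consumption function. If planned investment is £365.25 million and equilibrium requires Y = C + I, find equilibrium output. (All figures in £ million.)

Y = 3385

MPC = (2330.5 − 2152)/(2466 − 2228) = 178.5/238 = 0.75
a = 2152 − 0.75(2228) = 481
Equilibrium: Y = 481 + 0.75Y + 365.25
0.25Y = 846.25, so Y = 846.25/0.25 = 3385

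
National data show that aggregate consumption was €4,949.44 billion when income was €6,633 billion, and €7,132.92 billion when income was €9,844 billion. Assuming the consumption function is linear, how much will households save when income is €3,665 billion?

MPC = (7132.92 − 4949.44)/(9844 − 6633) = 2183.48/3211 = 0.68
a = 4949.44 − 0.68(6633) = 4949.44 − 4510.44 = 439
C = 439 + 0.68(3665) = 2931.2
S = 3665 − 2931.2 = 733.8

S = 733.8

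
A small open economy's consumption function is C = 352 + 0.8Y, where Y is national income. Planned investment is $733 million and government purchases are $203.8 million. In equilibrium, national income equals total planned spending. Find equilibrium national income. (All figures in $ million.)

Y = 6444

Y = C + I + G = 352 + 0.8Y + 733 + 203.8
Y − 0.8Y = 1288.8
0.2Y = 1288.8, so Y = 1288.8/0.2 = 6444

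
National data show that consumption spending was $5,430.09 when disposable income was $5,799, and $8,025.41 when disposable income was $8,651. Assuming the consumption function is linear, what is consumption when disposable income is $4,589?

C = 4328.99

MPC = (8025.41 − 5430.09)/(8651 − 5799) = 2595.32/2852 = 0.91
a = 5430.09 − 0.91(5799) = 5430.09 − 5277.09 = 153
C = 153 + 0.91(4589) = 153 + 4175.99 = 4328.99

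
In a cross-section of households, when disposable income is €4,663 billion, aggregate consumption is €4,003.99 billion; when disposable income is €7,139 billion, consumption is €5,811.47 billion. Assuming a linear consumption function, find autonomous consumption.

a = 600

MPC = ΔC/ΔY = (5811.47 − 4003.99)/(7139 − 4663) = 1807.48/2476 = 0.73
a = C − MPC·Y = 4003.99 − 0.73(4663) = 4003.99 − 3403.99 = 600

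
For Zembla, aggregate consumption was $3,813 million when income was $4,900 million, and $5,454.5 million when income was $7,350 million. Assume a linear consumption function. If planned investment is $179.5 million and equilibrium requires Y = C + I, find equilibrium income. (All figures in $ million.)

Y = 2150

MPC = (5454.5 − 3813)/(7350 − 4900) = 1641.5/2450 = 0.67
a = 3813 − 0.67(4900) = 530
Equilibrium: Y = 530 + 0.67Y + 179.5
0.33Y = 709.5, so Y = 709.5/0.33 = 2150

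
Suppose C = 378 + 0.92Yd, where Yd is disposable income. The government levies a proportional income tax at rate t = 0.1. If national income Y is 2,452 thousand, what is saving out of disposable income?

Yd = (1 − 0.1)(2452) = 0.9(2452) = 2206.8
C = 378 + 0.92(2206.8) = 378 + 2030.256 = 2408.256
S = Yd − C = 2206.8 − 2408.256 = -201.456

S = -201.456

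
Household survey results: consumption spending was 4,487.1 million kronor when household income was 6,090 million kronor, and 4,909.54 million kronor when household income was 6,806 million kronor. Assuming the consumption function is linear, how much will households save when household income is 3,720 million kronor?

S = 631.2

MPC = (4909.54 − 4487.1)/(6806 − 6090) = 422.44/716 = 0.59
a = 4487.1 − 0.59(6090) = 4487.1 − 3593.1 = 894
C = 894 + 0.59(3720) = 3088.8
S = 3720 − 3088.8 = 631.2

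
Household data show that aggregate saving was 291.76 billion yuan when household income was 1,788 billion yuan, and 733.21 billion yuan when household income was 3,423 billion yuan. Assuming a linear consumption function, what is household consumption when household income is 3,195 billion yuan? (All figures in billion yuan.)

C = 2523.35

MPS = ΔS/ΔY = (733.21 − 291.76)/(3423 − 1788) = 441.45/1635 = 0.27
MPC = 1 − MPS = 0.73
Autonomous saving = 291.76 − 0.27(1788) = -191, so a = 191
C = 191 + 0.73(3195) = 191 + 2332.35 = 2523.35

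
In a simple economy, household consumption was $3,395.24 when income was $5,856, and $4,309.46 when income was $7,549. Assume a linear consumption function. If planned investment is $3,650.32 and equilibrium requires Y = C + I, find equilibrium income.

MPC = (4309.46 − 3395.24)/(7549 − 5856) = 914.22/1693 = 0.54
a = 3395.24 − 0.54(5856) = 233
Equilibrium: Y = 233 + 0.54Y + 3650.32
0.46Y = 3883.32, so Y = 3883.32/0.46 = 8442

Y = 8442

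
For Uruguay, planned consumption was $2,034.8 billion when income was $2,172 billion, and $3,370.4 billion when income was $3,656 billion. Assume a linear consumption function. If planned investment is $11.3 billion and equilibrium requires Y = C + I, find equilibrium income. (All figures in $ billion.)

MPC = (3370.4 − 2034.8)/(3656 − 2172) = 1335.6/1484 = 0.9
a = 2034.8 − 0.9(2172) = 80
Equilibrium: Y = 80 + 0.9Y + 11.3
0.1Y = 91.3, so Y = 91.3/0.1 = 913

Y = 913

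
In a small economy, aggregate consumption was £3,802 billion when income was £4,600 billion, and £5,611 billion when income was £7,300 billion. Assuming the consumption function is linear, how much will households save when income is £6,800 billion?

S = 1524

MPC = (5611 − 3802)/(7300 − 4600) = 1809/2700 = 0.67
a = 3802 − 0.67(4600) = 3802 − 3082 = 720
C = 720 + 0.67(6800) = 5276
S = 6800 − 5276 = 1524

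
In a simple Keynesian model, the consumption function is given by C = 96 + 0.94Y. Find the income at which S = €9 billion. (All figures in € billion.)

S = Y − C = -96 + 0.06Y
-96 + 0.06Y = 9, so 0.06Y = 105 and Y = 1750

Y = 1750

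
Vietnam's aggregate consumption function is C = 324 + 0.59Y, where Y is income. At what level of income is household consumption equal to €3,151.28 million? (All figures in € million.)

Y = 4792

324 + 0.59Y = 3151.28
0.59Y = 2827.28, so Y = 2827.28/0.59 = 4792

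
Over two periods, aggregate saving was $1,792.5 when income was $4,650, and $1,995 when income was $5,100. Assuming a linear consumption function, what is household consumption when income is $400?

C = 520

MPS = ΔS/ΔY = (1995 − 1792.5)/(5100 − 4650) = 202.5/450 = 0.45
MPC = 1 − MPS = 0.55
Autonomous saving = 1792.5 − 0.45(4650) = -300, so a = 300
C = 300 + 0.55(400) = 300 + 220 = 520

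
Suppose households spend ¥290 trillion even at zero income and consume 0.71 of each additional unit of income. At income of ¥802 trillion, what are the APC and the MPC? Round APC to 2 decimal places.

APC = 1.07; MPC = 0.71

MPC = 0.71 (the slope of the consumption function)
C = 290 + 0.71(802) = 859.42, so APC = 859.42/802 = 1.07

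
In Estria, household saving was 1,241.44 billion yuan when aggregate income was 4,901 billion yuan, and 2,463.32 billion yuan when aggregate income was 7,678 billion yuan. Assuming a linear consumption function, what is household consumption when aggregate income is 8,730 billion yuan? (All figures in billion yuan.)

C = 5803.8

MPS = ΔS/ΔY = (2463.32 − 1241.44)/(7678 − 4901) = 1221.88/2777 = 0.44
MPC = 1 − MPS = 0.56
Autonomous saving = 1241.44 − 0.44(4901) = -915, so a = 915
C = 915 + 0.56(8730) = 915 + 4888.8 = 5803.8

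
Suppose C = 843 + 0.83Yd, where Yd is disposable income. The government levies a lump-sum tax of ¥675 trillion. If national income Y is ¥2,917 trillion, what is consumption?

Yd = Y − T = 2917 − 675 = 2242
C = 843 + 0.83(2242) = 843 + 1860.86 = 2703.86

C = 2703.86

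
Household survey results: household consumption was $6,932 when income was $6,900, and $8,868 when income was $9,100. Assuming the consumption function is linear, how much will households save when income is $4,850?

S = -278

MPC = (8868 − 6932)/(9100 − 6900) = 1936/2200 = 0.88
a = 6932 − 0.88(6900) = 6932 − 6072 = 860
C = 860 + 0.88(4850) = 5128
S = 4850 − 5128 = -278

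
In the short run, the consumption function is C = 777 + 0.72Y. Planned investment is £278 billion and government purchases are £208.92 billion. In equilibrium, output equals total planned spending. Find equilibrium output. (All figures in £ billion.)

Y = 4514

Y = C + I + G = 777 + 0.72Y + 278 + 208.92
Y − 0.72Y = 1263.92
0.28Y = 1263.92, so Y = 1263.92/0.28 = 4514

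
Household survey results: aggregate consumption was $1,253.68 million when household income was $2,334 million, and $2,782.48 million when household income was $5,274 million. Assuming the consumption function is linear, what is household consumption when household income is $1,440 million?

MPC = (2782.48 − 1253.68)/(5274 − 2334) = 1528.8/2940 = 0.52
a = 1253.68 − 0.52(2334) = 1253.68 − 1213.68 = 40
C = 40 + 0.52(1440) = 40 + 748.8 = 788.8

C = 788.8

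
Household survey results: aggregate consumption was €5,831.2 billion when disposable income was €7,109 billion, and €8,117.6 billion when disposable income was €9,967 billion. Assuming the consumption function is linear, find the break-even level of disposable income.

Y = 720

MPC = (8117.6 − 5831.2)/(9967 − 7109) = 2286.4/2858 = 0.8
a = 5831.2 − 0.8(7109) = 5831.2 − 5687.2 = 144
Break-even: Y = a/(1−MPC) = 144/0.2 = 720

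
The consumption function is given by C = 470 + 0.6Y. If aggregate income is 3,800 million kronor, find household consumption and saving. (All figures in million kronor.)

C = 470 + 0.6(3800) = 470 + 2280 = 2750
S = Y − C = 3800 − 2750 = 1050

C = 2750; S = 1050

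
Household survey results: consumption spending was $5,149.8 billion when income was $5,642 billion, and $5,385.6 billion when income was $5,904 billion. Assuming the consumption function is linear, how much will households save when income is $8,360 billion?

MPC = (5385.6 − 5149.8)/(5904 − 5642) = 235.8/262 = 0.9
a = 5149.8 − 0.9(5642) = 5149.8 − 5077.8 = 72
C = 72 + 0.9(8360) = 7596
S = 8360 − 7596 = 764

S = 764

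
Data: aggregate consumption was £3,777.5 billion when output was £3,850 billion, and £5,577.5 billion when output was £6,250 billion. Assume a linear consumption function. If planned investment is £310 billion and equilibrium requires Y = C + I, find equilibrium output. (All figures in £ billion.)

MPC = (5577.5 − 3777.5)/(6250 − 3850) = 1800/2400 = 0.75
a = 3777.5 − 0.75(3850) = 890
Equilibrium: Y = 890 + 0.75Y + 310
0.25Y = 1200, so Y = 1200/0.25 = 4800

Y = 4800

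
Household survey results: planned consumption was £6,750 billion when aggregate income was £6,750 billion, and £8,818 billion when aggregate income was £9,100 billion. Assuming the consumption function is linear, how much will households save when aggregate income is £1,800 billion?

MPC = (8818 − 6750)/(9100 − 6750) = 2068/2350 = 0.88
a = 6750 − 0.88(6750) = 6750 − 5940 = 810
C = 810 + 0.88(1800) = 2394
S = 1800 − 2394 = -594

S = -594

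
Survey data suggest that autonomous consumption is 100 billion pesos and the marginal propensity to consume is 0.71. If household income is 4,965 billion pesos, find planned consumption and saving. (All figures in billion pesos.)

C = 3625.15; S = 1339.85

C = 100 + 0.71(4965) = 100 + 3525.15 = 3625.15
S = Y − C = 4965 − 3625.15 = 1339.85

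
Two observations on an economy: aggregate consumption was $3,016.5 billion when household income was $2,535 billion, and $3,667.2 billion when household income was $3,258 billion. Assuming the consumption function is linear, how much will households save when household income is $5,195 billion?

MPC = (3667.2 − 3016.5)/(3258 − 2535) = 650.7/723 = 0.9
a = 3016.5 − 0.9(2535) = 3016.5 − 2281.5 = 735
C = 735 + 0.9(5195) = 5410.5
S = 5195 − 5410.5 = -215.5

S = -215.5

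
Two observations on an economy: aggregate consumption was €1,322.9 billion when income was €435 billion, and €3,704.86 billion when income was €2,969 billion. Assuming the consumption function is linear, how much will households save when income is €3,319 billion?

MPC = (3704.86 − 1322.9)/(2969 − 435) = 2381.96/2534 = 0.94
a = 1322.9 − 0.94(435) = 1322.9 − 408.9 = 914
C = 914 + 0.94(3319) = 4033.86
S = 3319 − 4033.86 = -714.86

S = -714.86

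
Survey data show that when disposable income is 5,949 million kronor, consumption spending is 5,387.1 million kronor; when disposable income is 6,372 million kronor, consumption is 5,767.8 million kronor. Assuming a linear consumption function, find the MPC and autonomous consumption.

MPC = 0.9; a = 33

MPC = ΔC/ΔY = (5767.8 − 5387.1)/(6372 − 5949) = 380.7/423 = 0.9
a = C − MPC·Y = 5387.1 − 0.9(5949) = 5387.1 − 5354.1 = 33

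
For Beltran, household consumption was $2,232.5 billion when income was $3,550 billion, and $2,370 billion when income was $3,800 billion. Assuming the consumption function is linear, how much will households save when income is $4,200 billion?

S = 1610

MPC = (2370 − 2232.5)/(3800 − 3550) = 137.5/250 = 0.55
a = 2232.5 − 0.55(3550) = 2232.5 − 1952.5 = 280
C = 280 + 0.55(4200) = 2590
S = 4200 − 2590 = 1610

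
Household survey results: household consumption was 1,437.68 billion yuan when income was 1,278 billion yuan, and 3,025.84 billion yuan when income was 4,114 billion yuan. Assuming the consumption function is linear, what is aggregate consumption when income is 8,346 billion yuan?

MPC = (3025.84 − 1437.68)/(4114 − 1278) = 1588.16/2836 = 0.56
a = 1437.68 − 0.56(1278) = 1437.68 − 715.68 = 722
C = 722 + 0.56(8346) = 722 + 4673.76 = 5395.76

C = 5395.76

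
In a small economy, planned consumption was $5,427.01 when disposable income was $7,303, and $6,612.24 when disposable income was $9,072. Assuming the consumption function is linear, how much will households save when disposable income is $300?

S = -435

MPC = (6612.24 − 5427.01)/(9072 − 7303) = 1185.23/1769 = 0.67
a = 5427.01 − 0.67(7303) = 5427.01 − 4893.01 = 534
C = 534 + 0.67(300) = 735
S = 300 − 735 = -435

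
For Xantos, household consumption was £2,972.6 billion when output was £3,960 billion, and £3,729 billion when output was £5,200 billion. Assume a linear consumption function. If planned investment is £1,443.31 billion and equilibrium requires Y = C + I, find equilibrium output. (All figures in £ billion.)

MPC = (3729 − 2972.6)/(5200 − 3960) = 756.4/1240 = 0.61
a = 2972.6 − 0.61(3960) = 557
Equilibrium: Y = 557 + 0.61Y + 1443.31
0.39Y = 2000.31, so Y = 2000.31/0.39 = 5129

Y = 5129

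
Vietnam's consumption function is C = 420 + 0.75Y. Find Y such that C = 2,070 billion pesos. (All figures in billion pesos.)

Y = 2200

420 + 0.75Y = 2070
0.75Y = 1650, so Y = 1650/0.75 = 2200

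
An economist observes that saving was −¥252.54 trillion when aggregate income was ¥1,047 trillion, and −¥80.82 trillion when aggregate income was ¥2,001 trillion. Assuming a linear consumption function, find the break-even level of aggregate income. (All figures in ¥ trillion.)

MPS = ΔS/ΔY = (-80.82 − (-252.54))/(2001 − 1047) = 171.72/954 = 0.18
MPC = 1 − MPS = 0.82
From S(1047) = -252.54: −a + 0.18(1047) = -252.54, so a = 188.46 − (-252.54) = 441
Break-even (S = 0): Y = a/MPS = 441/0.18 = 2450

Y = 2450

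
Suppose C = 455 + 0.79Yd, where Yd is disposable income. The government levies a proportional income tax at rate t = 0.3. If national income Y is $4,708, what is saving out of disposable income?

S = 237.076

Yd = (1 − 0.3)(4708) = 0.7(4708) = 3295.6
C = 455 + 0.79(3295.6) = 455 + 2603.524 = 3058.524
S = Yd − C = 3295.6 − 3058.524 = 237.076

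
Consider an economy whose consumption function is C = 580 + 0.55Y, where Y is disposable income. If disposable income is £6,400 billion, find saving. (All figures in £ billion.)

C = 580 + 0.55(6400) = 580 + 3520 = 4100
S = Y − C = 6400 − 4100 = 2300

S = 2300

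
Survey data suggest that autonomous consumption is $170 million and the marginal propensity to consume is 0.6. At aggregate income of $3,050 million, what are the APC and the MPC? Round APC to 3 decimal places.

APC = 0.656; MPC = 0.6

MPC = 0.6 (the slope of the consumption function)
C = 170 + 0.6(3050) = 2000, so APC = 2000/3050 = 0.656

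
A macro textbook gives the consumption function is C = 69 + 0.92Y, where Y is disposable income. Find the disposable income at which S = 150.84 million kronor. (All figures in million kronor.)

Y = 2748

S = Y − C = -69 + 0.08Y
-69 + 0.08Y = 150.84, so 0.08Y = 219.84 and Y = 2748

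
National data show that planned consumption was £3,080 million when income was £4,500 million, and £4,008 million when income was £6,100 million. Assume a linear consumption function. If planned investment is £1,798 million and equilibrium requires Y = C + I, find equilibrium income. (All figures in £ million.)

MPC = (4008 − 3080)/(6100 − 4500) = 928/1600 = 0.58
a = 3080 − 0.58(4500) = 470
Equilibrium: Y = 470 + 0.58Y + 1798
0.42Y = 2268, so Y = 2268/0.42 = 5400

Y = 5400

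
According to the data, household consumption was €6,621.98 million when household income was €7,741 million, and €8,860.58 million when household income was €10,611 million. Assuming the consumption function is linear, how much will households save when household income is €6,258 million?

MPC = (8860.58 − 6621.98)/(10611 − 7741) = 2238.6/2870 = 0.78
a = 6621.98 − 0.78(7741) = 6621.98 − 6037.98 = 584
C = 584 + 0.78(6258) = 5465.24
S = 6258 − 5465.24 = 792.76

S = 792.76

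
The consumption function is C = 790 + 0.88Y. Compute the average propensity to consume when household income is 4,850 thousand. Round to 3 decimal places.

C = 790 + 0.88(4850) = 5058
APC = C/Y = 5058/4850 = 1.043

APC = 1.043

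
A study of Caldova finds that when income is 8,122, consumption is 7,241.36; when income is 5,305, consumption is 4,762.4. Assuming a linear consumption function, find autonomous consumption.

a = 94

MPC = ΔC/ΔY = (7241.36 − 4762.4)/(8122 − 5305) = 2478.96/2817 = 0.88
a = C − MPC·Y = 4762.4 − 0.88(5305) = 4762.4 − 4668.4 = 94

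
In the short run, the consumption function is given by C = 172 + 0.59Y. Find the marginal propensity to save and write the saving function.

MPS = 0.41; S = -172 + 0.41Y

MPS = 1 − MPC = 1 − 0.59 = 0.41
S = Y − C = -172 + 0.41Y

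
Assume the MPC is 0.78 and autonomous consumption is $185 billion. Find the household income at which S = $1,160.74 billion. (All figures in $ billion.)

S = Y − C = -185 + 0.22Y
-185 + 0.22Y = 1160.74, so 0.22Y = 1345.74 and Y = 6117

Y = 6117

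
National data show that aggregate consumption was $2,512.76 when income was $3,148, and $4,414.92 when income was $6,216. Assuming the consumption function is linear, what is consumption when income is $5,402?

MPC = (4414.92 − 2512.76)/(6216 − 3148) = 1902.16/3068 = 0.62
a = 2512.76 − 0.62(3148) = 2512.76 − 1951.76 = 561
C = 561 + 0.62(5402) = 561 + 3349.24 = 3910.24

C = 3910.24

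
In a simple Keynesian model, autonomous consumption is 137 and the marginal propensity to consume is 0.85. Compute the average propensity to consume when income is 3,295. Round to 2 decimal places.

APC = 0.89

C = 137 + 0.85(3295) = 2937.75
APC = C/Y = 2937.75/3295 = 0.89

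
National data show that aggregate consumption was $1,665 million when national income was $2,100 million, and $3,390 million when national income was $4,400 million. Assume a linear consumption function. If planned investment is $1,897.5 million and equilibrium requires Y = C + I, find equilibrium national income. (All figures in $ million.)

Y = 7950

MPC = (3390 − 1665)/(4400 − 2100) = 1725/2300 = 0.75
a = 1665 − 0.75(2100) = 90
Equilibrium: Y = 90 + 0.75Y + 1897.5
0.25Y = 1987.5, so Y = 1987.5/0.25 = 7950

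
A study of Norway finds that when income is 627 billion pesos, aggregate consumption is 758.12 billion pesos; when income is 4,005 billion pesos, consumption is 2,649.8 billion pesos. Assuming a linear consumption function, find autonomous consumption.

a = 407

MPC = ΔC/ΔY = (2649.8 − 758.12)/(4005 − 627) = 1891.68/3378 = 0.56
a = C − MPC·Y = 758.12 − 0.56(627) = 758.12 − 351.12 = 407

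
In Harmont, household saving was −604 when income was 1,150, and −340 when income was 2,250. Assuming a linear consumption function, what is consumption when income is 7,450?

MPS = ΔS/ΔY = (-340 − (-604))/(2250 − 1150) = 264/1100 = 0.24
MPC = 1 − MPS = 0.76
Autonomous saving = -604 − 0.24(1150) = -880, so a = 880
C = 880 + 0.76(7450) = 880 + 5662 = 6542

C = 6542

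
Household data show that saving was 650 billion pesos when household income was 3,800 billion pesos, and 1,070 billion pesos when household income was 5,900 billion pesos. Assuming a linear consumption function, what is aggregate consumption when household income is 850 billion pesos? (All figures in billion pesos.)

MPS = ΔS/ΔY = (1070 − 650)/(5900 − 3800) = 420/2100 = 0.2
MPC = 1 − MPS = 0.8
Autonomous saving = 650 − 0.2(3800) = -110, so a = 110
C = 110 + 0.8(850) = 110 + 680 = 790

C = 790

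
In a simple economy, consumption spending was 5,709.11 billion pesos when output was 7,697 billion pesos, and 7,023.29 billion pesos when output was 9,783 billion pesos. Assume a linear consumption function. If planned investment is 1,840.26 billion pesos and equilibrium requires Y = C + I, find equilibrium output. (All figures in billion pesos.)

Y = 7298

MPC = (7023.29 − 5709.11)/(9783 − 7697) = 1314.18/2086 = 0.63
a = 5709.11 − 0.63(7697) = 860
Equilibrium: Y = 860 + 0.63Y + 1840.26
0.37Y = 2700.26, so Y = 2700.26/0.37 = 7298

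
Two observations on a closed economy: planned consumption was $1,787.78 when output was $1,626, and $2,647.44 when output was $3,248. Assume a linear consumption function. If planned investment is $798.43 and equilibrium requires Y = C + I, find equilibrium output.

MPC = (2647.44 − 1787.78)/(3248 − 1626) = 859.66/1622 = 0.53
a = 1787.78 − 0.53(1626) = 926
Equilibrium: Y = 926 + 0.53Y + 798.43
0.47Y = 1724.43, so Y = 1724.43/0.47 = 3669

Y = 3669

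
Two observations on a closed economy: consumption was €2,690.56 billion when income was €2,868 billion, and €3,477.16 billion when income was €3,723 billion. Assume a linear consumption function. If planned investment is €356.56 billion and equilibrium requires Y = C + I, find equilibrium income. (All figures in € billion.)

Y = 5107

MPC = (3477.16 − 2690.56)/(3723 − 2868) = 786.6/855 = 0.92
a = 2690.56 − 0.92(2868) = 52
Equilibrium: Y = 52 + 0.92Y + 356.56
0.08Y = 408.56, so Y = 408.56/0.08 = 5107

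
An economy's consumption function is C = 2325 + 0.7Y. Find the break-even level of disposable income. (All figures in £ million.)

Y = 7750

At break-even, C = Y: 2325 + 0.7Y = Y
0.3Y = 2325, so Y = 2325/0.3 = 7750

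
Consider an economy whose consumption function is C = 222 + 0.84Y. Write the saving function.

S = Y − C = Y − (222 + 0.84Y) = -222 + (1 − 0.84)Y

S = -222 + 0.16Y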